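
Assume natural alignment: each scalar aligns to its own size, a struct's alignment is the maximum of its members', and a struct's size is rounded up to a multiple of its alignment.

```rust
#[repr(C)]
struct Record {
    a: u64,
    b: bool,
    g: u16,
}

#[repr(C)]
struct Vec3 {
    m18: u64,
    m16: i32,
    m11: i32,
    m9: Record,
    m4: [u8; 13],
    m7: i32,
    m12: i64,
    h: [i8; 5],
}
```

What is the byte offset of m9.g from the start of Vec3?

26

Record: 0..8  a  (8B, 8-aligned); 8..9  b  (1B, 1-aligned); 9..10  -- padding (1B); 10..12  g  (2B, 2-aligned); 12..16  -- tail padding (4B); sizeof = 16, alignof = 8
0..8  m18  (8B, 8-aligned)
8..12  m16  (4B, 4-aligned)
12..16  m11  (4B, 4-aligned)
16..32  m9  (16B, 8-aligned)
within Record: g at 10
16 + 10 = 26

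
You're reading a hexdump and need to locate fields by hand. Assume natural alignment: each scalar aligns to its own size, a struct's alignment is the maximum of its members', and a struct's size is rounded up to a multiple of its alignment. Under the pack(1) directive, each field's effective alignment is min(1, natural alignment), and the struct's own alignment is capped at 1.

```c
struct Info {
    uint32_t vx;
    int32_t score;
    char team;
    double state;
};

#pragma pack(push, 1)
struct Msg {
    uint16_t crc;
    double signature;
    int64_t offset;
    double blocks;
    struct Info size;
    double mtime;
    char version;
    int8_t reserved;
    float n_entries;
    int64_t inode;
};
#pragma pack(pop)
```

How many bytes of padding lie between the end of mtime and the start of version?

Info: @0: vx [4B, align 4] → 4; @4: score [4B, align 4] → 8; @8: team [1B, align 1] → 9; +7 pad (align 8); @16: state [8B, align 8] → 24; size 24, align 8
@0: crc [2B, align 1] → 2
@2: signature [8B, align 1] → 10
@10: offset [8B, align 1] → 18
@18: blocks [8B, align 1] → 26
@26: size [24B, align 1] → 50
@50: mtime [8B, align 1] → 58
@58: version [1B, align 1] → 59

0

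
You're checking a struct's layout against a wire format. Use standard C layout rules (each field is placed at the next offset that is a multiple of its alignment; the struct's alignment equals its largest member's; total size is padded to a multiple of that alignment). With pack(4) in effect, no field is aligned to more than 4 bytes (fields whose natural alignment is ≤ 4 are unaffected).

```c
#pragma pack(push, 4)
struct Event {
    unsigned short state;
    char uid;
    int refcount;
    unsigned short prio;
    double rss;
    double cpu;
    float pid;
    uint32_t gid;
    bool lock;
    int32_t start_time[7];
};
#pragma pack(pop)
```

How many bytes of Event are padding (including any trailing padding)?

@0: state [2B, align 2] → 2
@2: uid [1B, align 1] → 3
+1 pad (align 4)
@4: refcount [4B, align 4] → 8
@8: prio [2B, align 2] → 10
+2 pad (align 4)
@12: rss [8B, align 4] → 20
@20: cpu [8B, align 4] → 28
@28: pid [4B, align 4] → 32
@32: gid [4B, align 4] → 36
@36: lock [1B, align 1] → 37
+3 pad (align 4)
@40: start_time [28B, align 4] → 68
size 68, align 4
data bytes 62, size 68 → padding 6

6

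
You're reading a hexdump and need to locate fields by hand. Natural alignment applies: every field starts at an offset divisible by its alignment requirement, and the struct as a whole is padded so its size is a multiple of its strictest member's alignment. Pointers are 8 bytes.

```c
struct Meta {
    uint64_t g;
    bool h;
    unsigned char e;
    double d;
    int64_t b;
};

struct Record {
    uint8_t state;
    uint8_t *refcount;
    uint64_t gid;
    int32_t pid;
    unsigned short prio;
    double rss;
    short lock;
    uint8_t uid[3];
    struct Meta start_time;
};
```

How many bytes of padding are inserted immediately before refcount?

Meta: 0..8  g  (8B, 8-aligned); 8..9  h  (1B, 1-aligned); 9..10  e  (1B, 1-aligned); 10..16  -- padding (6B); 16..24  d  (8B, 8-aligned); 24..32  b  (8B, 8-aligned); sizeof = 32, alignof = 8
0..1  state  (1B, 1-aligned)
1..8  -- padding (7B)
8..16  refcount  (8B, 8-aligned)

7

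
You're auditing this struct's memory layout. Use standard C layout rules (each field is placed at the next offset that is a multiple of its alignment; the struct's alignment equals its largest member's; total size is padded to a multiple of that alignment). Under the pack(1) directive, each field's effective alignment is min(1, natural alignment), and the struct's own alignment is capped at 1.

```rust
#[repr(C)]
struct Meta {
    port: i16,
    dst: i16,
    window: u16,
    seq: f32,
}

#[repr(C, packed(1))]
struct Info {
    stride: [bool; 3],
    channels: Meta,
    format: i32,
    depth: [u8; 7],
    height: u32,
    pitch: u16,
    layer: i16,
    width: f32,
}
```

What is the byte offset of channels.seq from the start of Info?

11

Meta: 0..2  port  (2B, 2-aligned); 2..4  dst  (2B, 2-aligned); 4..6  window  (2B, 2-aligned); 6..8  -- padding (2B); 8..12  seq  (4B, 4-aligned); sizeof = 12, alignof = 4
0..3  stride  (3B, 1-aligned)
3..15  channels  (12B, 1-aligned)
within Meta: seq at 8
3 + 8 = 11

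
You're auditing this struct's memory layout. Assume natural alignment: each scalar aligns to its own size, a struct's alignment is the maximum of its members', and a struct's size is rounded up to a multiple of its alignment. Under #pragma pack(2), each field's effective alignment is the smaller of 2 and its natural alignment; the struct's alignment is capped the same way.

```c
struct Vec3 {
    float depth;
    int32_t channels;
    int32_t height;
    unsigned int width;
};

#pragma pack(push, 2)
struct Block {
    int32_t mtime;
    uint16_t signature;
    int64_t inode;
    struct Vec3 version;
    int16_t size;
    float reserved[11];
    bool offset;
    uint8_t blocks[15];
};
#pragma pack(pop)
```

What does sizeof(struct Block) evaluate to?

92

Vec3: 0..4  depth  (4B, 4-aligned); 4..8  channels  (4B, 4-aligned); 8..12  height  (4B, 4-aligned); 12..16  width  (4B, 4-aligned); sizeof = 16, alignof = 4
0..4  mtime  (4B, 2-aligned)
4..6  signature  (2B, 2-aligned)
6..14  inode  (8B, 2-aligned)
14..30  version  (16B, 2-aligned)
30..32  size  (2B, 2-aligned)
32..76  reserved  (44B, 2-aligned)
76..77  offset  (1B, 1-aligned)
77..92  blocks  (15B, 1-aligned)
sizeof = 92, alignof = 2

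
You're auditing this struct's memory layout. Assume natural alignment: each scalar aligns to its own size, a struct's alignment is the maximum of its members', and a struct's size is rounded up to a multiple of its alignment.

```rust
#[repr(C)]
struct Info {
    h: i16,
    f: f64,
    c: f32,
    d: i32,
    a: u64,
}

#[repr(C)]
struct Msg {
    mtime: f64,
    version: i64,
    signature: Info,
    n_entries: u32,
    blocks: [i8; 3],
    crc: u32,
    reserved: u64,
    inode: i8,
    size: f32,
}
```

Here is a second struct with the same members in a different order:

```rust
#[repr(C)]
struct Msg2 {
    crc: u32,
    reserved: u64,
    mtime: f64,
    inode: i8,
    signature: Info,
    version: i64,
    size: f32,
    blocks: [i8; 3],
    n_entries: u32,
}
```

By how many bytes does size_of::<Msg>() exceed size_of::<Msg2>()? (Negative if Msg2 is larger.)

Info: 0..2  h  (2B, 2-aligned); 2..8  -- padding (6B); 8..16  f  (8B, 8-aligned); 16..20  c  (4B, 4-aligned); 20..24  d  (4B, 4-aligned); 24..32  a  (8B, 8-aligned); sizeof = 32, alignof = 8
0..8  mtime  (8B, 8-aligned)
8..16  version  (8B, 8-aligned)
16..48  signature  (32B, 8-aligned)
48..52  n_entries  (4B, 4-aligned)
52..55  blocks  (3B, 1-aligned)
55..56  -- padding (1B)
56..60  crc  (4B, 4-aligned)
60..64  -- padding (4B)
64..72  reserved  (8B, 8-aligned)
72..73  inode  (1B, 1-aligned)
73..76  -- padding (3B)
76..80  size  (4B, 4-aligned)
sizeof = 80, alignof = 8
— Msg2 —
0..4  crc  (4B, 4-aligned)
4..8  -- padding (4B)
8..16  reserved  (8B, 8-aligned)
16..24  mtime  (8B, 8-aligned)
24..25  inode  (1B, 1-aligned)
25..32  -- padding (7B)
32..64  signature  (32B, 8-aligned)
64..72  version  (8B, 8-aligned)
72..76  size  (4B, 4-aligned)
76..79  blocks  (3B, 1-aligned)
79..80  -- padding (1B)
80..84  n_entries  (4B, 4-aligned)
84..88  -- tail padding (4B)
sizeof = 88, alignof = 8
80 − 88 = -8

-8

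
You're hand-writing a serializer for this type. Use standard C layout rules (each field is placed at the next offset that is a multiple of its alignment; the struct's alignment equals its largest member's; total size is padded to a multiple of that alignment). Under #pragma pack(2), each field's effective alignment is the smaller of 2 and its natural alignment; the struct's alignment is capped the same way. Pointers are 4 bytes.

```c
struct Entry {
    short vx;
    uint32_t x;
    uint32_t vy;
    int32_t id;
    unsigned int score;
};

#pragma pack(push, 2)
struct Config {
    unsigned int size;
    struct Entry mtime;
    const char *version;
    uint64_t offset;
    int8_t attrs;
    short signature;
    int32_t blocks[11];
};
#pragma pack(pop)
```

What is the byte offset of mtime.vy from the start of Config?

12

Entry: 0..2  vx  (2B, 2-aligned); 2..4  -- padding (2B); 4..8  x  (4B, 4-aligned); 8..12  vy  (4B, 4-aligned); 12..16  id  (4B, 4-aligned); 16..20  score  (4B, 4-aligned); sizeof = 20, alignof = 4
0..4  size  (4B, 2-aligned)
4..24  mtime  (20B, 2-aligned)
within Entry: vy at 8
4 + 8 = 12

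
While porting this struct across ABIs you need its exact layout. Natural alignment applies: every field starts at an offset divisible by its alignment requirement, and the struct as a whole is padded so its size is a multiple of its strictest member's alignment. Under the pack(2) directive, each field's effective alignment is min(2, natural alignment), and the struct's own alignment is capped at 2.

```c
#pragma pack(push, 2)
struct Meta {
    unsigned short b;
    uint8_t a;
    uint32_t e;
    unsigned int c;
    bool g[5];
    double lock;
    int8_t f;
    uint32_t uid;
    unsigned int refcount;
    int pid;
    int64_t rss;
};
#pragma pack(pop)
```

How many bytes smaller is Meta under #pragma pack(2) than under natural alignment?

natural layout:
  @0: b [2B, align 2] → 2
  @2: a [1B, align 1] → 3
  +1 pad (align 4)
  @4: e [4B, align 4] → 8
  @8: c [4B, align 4] → 12
  @12: g [5B, align 1] → 17
  +7 pad (align 8)
  @24: lock [8B, align 8] → 32
  @32: f [1B, align 1] → 33
  +3 pad (align 4)
  @36: uid [4B, align 4] → 40
  @40: refcount [4B, align 4] → 44
  @44: pid [4B, align 4] → 48
  @48: rss [8B, align 8] → 56
  size 56, align 8
packed(2) layout:
  @0: b [2B, align 2] → 2
  @2: a [1B, align 1] → 3
  +1 pad (align 2)
  @4: e [4B, align 2] → 8
  @8: c [4B, align 2] → 12
  @12: g [5B, align 1] → 17
  +1 pad (align 2)
  @18: lock [8B, align 2] → 26
  @26: f [1B, align 1] → 27
  +1 pad (align 2)
  @28: uid [4B, align 2] → 32
  @32: refcount [4B, align 2] → 36
  @36: pid [4B, align 2] → 40
  @40: rss [8B, align 2] → 48
  size 48, align 2
56 − 48 = 8

8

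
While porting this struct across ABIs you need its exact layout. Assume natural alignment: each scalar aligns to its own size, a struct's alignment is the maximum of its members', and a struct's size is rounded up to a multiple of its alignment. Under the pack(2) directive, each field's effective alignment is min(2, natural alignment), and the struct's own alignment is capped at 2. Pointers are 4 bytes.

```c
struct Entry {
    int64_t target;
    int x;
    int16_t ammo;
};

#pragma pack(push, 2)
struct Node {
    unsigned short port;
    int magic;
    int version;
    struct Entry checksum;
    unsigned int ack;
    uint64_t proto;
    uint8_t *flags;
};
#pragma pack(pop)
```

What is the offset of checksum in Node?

Entry: @0: target [8B, align 8] → 8; @8: x [4B, align 4] → 12; @12: ammo [2B, align 2] → 14; +2 tail pad (align 8); size 16, align 8
@0: port [2B, align 2] → 2
@2: magic [4B, align 2] → 6
@6: version [4B, align 2] → 10
@10: checksum [16B, align 2] → 26

10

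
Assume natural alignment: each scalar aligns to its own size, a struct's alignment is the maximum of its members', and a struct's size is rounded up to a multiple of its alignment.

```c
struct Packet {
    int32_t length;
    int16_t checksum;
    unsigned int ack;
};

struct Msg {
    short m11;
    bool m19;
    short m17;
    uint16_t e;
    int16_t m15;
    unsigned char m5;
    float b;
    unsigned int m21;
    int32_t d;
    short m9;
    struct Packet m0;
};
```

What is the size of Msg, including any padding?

40 bytes

Packet: 0..4  length  (4B, 4-aligned); 4..6  checksum  (2B, 2-aligned); 6..8  -- padding (2B); 8..12  ack  (4B, 4-aligned); sizeof = 12, alignof = 4
0..2  m11  (2B, 2-aligned)
2..3  m19  (1B, 1-aligned)
3..4  -- padding (1B)
4..6  m17  (2B, 2-aligned)
6..8  e  (2B, 2-aligned)
8..10  m15  (2B, 2-aligned)
10..11  m5  (1B, 1-aligned)
11..12  -- padding (1B)
12..16  b  (4B, 4-aligned)
16..20  m21  (4B, 4-aligned)
20..24  d  (4B, 4-aligned)
24..26  m9  (2B, 2-aligned)
26..28  -- padding (2B)
28..40  m0  (12B, 4-aligned)
sizeof = 40, alignof = 4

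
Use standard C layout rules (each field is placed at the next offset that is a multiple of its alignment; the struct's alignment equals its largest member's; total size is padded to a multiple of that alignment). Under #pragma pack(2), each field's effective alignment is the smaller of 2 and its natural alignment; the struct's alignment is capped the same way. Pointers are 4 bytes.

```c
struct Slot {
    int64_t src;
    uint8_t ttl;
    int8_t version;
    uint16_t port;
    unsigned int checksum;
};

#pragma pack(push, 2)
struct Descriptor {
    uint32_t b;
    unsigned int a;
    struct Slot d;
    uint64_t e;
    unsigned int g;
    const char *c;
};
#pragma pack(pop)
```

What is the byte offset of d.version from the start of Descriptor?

17

Slot: 0..8  src  (8B, 8-aligned); 8..9  ttl  (1B, 1-aligned); 9..10  version  (1B, 1-aligned); 10..12  port  (2B, 2-aligned); 12..16  checksum  (4B, 4-aligned); sizeof = 16, alignof = 8
0..4  b  (4B, 2-aligned)
4..8  a  (4B, 2-aligned)
8..24  d  (16B, 2-aligned)
within Slot: version at 9
8 + 9 = 17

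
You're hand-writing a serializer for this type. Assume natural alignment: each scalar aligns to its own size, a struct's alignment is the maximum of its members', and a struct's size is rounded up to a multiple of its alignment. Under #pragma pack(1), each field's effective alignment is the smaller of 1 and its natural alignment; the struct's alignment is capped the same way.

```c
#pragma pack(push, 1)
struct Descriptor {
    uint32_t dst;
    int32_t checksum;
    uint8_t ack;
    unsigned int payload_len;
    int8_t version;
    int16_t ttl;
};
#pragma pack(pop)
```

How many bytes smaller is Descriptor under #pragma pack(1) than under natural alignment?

natural layout:
  0..4  dst  (4B, 4-aligned)
  4..8  checksum  (4B, 4-aligned)
  8..9  ack  (1B, 1-aligned)
  9..12  -- padding (3B)
  12..16  payload_len  (4B, 4-aligned)
  16..17  version  (1B, 1-aligned)
  17..18  -- padding (1B)
  18..20  ttl  (2B, 2-aligned)
  sizeof = 20, alignof = 4
packed(1) layout:
  0..4  dst  (4B, 1-aligned)
  4..8  checksum  (4B, 1-aligned)
  8..9  ack  (1B, 1-aligned)
  9..13  payload_len  (4B, 1-aligned)
  13..14  version  (1B, 1-aligned)
  14..16  ttl  (2B, 1-aligned)
  sizeof = 16, alignof = 1
20 − 16 = 4

4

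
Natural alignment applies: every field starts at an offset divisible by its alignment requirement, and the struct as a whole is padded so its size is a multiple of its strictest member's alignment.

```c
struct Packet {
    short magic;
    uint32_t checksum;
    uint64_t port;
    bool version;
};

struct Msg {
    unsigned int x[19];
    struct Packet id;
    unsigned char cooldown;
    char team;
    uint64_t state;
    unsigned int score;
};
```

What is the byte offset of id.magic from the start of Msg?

Packet: magic at 0 (size 2, align 2) → ends 2; pad 2 to align 4 for checksum; checksum at 4 (size 4, align 4) → ends 8; port at 8 (size 8, align 8) → ends 16; version at 16 (size 1, align 1) → ends 17; tail pad 7 to reach multiple of 8; total 24 bytes, alignment 8
x at 0 (size 76, align 4) → ends 76
pad 4 to align 8 for id
id at 80 (size 24, align 8) → ends 104
within Packet: magic at 0
80 + 0 = 80

80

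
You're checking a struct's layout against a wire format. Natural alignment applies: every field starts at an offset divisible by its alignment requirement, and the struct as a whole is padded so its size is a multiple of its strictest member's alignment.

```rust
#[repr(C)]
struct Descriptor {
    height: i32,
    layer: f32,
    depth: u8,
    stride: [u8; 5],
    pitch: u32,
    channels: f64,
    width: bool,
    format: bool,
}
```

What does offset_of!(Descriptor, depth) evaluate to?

height at 0 (size 4, align 4) → ends 4
layer at 4 (size 4, align 4) → ends 8
depth at 8 (size 1, align 1) → ends 9

8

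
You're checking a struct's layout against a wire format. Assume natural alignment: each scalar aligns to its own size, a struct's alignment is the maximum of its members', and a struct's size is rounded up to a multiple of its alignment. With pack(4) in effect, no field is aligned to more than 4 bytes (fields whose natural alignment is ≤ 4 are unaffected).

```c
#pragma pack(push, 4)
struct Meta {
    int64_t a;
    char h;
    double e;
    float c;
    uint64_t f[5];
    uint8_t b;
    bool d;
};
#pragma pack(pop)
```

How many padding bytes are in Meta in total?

5

a at 0 (size 8, align 4) → ends 8
h at 8 (size 1, align 1) → ends 9
pad 3 to align 4 for e
e at 12 (size 8, align 4) → ends 20
c at 20 (size 4, align 4) → ends 24
f at 24 (size 40, align 4) → ends 64
b at 64 (size 1, align 1) → ends 65
d at 65 (size 1, align 1) → ends 66
tail pad 2 to reach multiple of 4
total 68 bytes, alignment 4
data bytes 63, size 68 → padding 5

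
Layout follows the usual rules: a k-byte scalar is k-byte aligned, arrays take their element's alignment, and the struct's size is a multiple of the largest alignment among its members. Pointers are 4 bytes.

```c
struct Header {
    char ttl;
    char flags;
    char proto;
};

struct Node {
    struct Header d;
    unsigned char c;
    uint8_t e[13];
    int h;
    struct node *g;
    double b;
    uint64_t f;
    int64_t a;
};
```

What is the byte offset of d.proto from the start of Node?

2

Header: ttl at 0 (size 1, align 1) → ends 1; flags at 1 (size 1, align 1) → ends 2; proto at 2 (size 1, align 1) → ends 3; total 3 bytes, alignment 1
d at 0 (size 3, align 1) → ends 3
within Header: proto at 2
0 + 2 = 2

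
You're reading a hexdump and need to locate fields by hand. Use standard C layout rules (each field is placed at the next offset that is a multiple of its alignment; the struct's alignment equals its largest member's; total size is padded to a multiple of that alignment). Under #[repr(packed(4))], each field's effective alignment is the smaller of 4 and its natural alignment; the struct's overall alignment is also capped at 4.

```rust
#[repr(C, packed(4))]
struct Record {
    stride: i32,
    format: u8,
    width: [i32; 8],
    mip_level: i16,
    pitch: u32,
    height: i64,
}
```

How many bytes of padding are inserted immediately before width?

stride at 0 (size 4, align 4) → ends 4
format at 4 (size 1, align 1) → ends 5
pad 3 to align 4 for width
width at 8 (size 32, align 4) → ends 40

3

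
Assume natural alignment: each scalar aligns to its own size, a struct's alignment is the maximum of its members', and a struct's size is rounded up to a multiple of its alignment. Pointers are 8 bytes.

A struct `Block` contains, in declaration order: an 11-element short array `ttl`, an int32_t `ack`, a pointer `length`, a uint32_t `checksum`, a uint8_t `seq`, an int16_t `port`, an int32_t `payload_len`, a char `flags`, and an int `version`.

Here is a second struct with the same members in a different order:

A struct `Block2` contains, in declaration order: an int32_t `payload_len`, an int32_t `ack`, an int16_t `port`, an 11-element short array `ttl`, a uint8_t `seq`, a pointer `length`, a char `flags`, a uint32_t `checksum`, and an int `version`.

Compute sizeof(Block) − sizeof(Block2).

@0: ttl [22B, align 2] → 22
+2 pad (align 4)
@24: ack [4B, align 4] → 28
+4 pad (align 8)
@32: length [8B, align 8] → 40
@40: checksum [4B, align 4] → 44
@44: seq [1B, align 1] → 45
+1 pad (align 2)
@46: port [2B, align 2] → 48
@48: payload_len [4B, align 4] → 52
@52: flags [1B, align 1] → 53
+3 pad (align 4)
@56: version [4B, align 4] → 60
+4 tail pad (align 8)
size 64, align 8
— Block2 —
@0: payload_len [4B, align 4] → 4
@4: ack [4B, align 4] → 8
@8: port [2B, align 2] → 10
@10: ttl [22B, align 2] → 32
@32: seq [1B, align 1] → 33
+7 pad (align 8)
@40: length [8B, align 8] → 48
@48: flags [1B, align 1] → 49
+3 pad (align 4)
@52: checksum [4B, align 4] → 56
@56: version [4B, align 4] → 60
+4 tail pad (align 8)
size 64, align 8
64 − 64 = 0

0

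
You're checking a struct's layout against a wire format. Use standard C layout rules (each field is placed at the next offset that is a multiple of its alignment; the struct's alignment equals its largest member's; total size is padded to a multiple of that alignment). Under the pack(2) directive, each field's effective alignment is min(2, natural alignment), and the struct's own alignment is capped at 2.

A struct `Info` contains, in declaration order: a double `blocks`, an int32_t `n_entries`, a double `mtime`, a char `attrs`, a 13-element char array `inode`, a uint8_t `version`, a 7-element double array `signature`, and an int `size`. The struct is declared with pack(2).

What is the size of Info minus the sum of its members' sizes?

1

@0: blocks [8B, align 2] → 8
@8: n_entries [4B, align 2] → 12
@12: mtime [8B, align 2] → 20
@20: attrs [1B, align 1] → 21
@21: inode [13B, align 1] → 34
@34: version [1B, align 1] → 35
+1 pad (align 2)
@36: signature [56B, align 2] → 92
@92: size [4B, align 2] → 96
size 96, align 2
data bytes 95, size 96 → padding 1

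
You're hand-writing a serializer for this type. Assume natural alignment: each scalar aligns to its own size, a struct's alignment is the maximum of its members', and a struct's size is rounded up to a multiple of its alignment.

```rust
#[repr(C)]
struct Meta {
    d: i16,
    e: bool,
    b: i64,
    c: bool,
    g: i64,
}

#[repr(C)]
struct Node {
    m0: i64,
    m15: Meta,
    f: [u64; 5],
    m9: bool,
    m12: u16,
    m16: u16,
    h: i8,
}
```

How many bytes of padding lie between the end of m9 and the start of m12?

Meta: d at 0 (size 2, align 2) → ends 2; e at 2 (size 1, align 1) → ends 3; pad 5 to align 8 for b; b at 8 (size 8, align 8) → ends 16; c at 16 (size 1, align 1) → ends 17; pad 7 to align 8 for g; g at 24 (size 8, align 8) → ends 32; total 32 bytes, alignment 8
m0 at 0 (size 8, align 8) → ends 8
m15 at 8 (size 32, align 8) → ends 40
f at 40 (size 40, align 8) → ends 80
m9 at 80 (size 1, align 1) → ends 81
pad 1 to align 2 for m12
m12 at 82 (size 2, align 2) → ends 84

1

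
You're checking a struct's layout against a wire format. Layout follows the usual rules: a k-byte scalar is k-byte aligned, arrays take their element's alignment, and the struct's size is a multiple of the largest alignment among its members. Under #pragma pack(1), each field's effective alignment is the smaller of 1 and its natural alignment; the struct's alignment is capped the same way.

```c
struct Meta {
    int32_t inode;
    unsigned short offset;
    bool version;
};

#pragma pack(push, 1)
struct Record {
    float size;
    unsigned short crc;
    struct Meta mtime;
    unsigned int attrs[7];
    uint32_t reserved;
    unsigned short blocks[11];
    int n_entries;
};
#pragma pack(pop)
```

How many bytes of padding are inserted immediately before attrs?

0

Meta: 0..4  inode  (4B, 4-aligned); 4..6  offset  (2B, 2-aligned); 6..7  version  (1B, 1-aligned); 7..8  -- tail padding (1B); sizeof = 8, alignof = 4
0..4  size  (4B, 1-aligned)
4..6  crc  (2B, 1-aligned)
6..14  mtime  (8B, 1-aligned)
14..42  attrs  (28B, 1-aligned)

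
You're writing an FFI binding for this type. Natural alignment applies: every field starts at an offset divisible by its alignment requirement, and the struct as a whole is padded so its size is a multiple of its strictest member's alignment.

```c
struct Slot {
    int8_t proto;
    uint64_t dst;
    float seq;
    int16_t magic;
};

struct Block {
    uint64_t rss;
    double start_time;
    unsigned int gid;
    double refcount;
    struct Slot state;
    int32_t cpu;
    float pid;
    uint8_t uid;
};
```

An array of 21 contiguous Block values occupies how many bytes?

Slot: @0: proto [1B, align 1] → 1; +7 pad (align 8); @8: dst [8B, align 8] → 16; @16: seq [4B, align 4] → 20; @20: magic [2B, align 2] → 22; +2 tail pad (align 8); size 24, align 8
@0: rss [8B, align 8] → 8
@8: start_time [8B, align 8] → 16
@16: gid [4B, align 4] → 20
+4 pad (align 8)
@24: refcount [8B, align 8] → 32
@32: state [24B, align 8] → 56
@56: cpu [4B, align 4] → 60
@60: pid [4B, align 4] → 64
@64: uid [1B, align 1] → 65
+7 tail pad (align 8)
size 72, align 8
array of 21: 21 × 72 = 1512

1512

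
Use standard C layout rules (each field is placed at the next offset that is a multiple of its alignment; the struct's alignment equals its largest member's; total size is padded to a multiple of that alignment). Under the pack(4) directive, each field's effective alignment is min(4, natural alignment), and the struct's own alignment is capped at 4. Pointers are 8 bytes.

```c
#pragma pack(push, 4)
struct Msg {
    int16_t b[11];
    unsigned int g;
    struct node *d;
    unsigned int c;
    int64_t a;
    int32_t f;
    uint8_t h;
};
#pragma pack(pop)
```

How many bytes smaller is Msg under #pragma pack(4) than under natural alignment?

8

natural layout:
  @0: b [22B, align 2] → 22
  +2 pad (align 4)
  @24: g [4B, align 4] → 28
  +4 pad (align 8)
  @32: d [8B, align 8] → 40
  @40: c [4B, align 4] → 44
  +4 pad (align 8)
  @48: a [8B, align 8] → 56
  @56: f [4B, align 4] → 60
  @60: h [1B, align 1] → 61
  +3 tail pad (align 8)
  size 64, align 8
packed(4) layout:
  @0: b [22B, align 2] → 22
  +2 pad (align 4)
  @24: g [4B, align 4] → 28
  @28: d [8B, align 4] → 36
  @36: c [4B, align 4] → 40
  @40: a [8B, align 4] → 48
  @48: f [4B, align 4] → 52
  @52: h [1B, align 1] → 53
  +3 tail pad (align 4)
  size 56, align 4
64 − 56 = 8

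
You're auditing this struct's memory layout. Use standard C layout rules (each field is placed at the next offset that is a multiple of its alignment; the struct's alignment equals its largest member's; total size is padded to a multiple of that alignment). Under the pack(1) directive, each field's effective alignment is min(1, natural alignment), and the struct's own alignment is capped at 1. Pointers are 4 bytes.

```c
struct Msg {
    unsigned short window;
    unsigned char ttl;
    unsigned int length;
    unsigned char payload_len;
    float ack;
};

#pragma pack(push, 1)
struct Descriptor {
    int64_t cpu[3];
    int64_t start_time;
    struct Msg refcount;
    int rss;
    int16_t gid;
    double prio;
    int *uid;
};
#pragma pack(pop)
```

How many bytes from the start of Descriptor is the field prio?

54

Msg: @0: window [2B, align 2] → 2; @2: ttl [1B, align 1] → 3; +1 pad (align 4); @4: length [4B, align 4] → 8; @8: payload_len [1B, align 1] → 9; +3 pad (align 4); @12: ack [4B, align 4] → 16; size 16, align 4
@0: cpu [24B, align 1] → 24
@24: start_time [8B, align 1] → 32
@32: refcount [16B, align 1] → 48
@48: rss [4B, align 1] → 52
@52: gid [2B, align 1] → 54
@54: prio [8B, align 1] → 62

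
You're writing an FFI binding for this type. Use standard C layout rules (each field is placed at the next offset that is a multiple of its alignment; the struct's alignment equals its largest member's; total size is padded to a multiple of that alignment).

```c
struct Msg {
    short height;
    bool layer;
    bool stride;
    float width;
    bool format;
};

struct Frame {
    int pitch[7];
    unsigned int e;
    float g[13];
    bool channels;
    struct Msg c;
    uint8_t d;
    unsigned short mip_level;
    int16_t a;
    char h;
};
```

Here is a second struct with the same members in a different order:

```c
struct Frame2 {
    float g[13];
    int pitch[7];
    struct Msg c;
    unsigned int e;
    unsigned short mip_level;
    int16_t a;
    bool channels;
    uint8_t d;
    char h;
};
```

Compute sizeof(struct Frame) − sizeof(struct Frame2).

4

Msg: @0: height [2B, align 2] → 2; @2: layer [1B, align 1] → 3; @3: stride [1B, align 1] → 4; @4: width [4B, align 4] → 8; @8: format [1B, align 1] → 9; +3 tail pad (align 4); size 12, align 4
@0: pitch [28B, align 4] → 28
@28: e [4B, align 4] → 32
@32: g [52B, align 4] → 84
@84: channels [1B, align 1] → 85
+3 pad (align 4)
@88: c [12B, align 4] → 100
@100: d [1B, align 1] → 101
+1 pad (align 2)
@102: mip_level [2B, align 2] → 104
@104: a [2B, align 2] → 106
@106: h [1B, align 1] → 107
+1 tail pad (align 4)
size 108, align 4
— Frame2 —
@0: g [52B, align 4] → 52
@52: pitch [28B, align 4] → 80
@80: c [12B, align 4] → 92
@92: e [4B, align 4] → 96
@96: mip_level [2B, align 2] → 98
@98: a [2B, align 2] → 100
@100: channels [1B, align 1] → 101
@101: d [1B, align 1] → 102
@102: h [1B, align 1] → 103
+1 tail pad (align 4)
size 104, align 4
108 − 104 = 4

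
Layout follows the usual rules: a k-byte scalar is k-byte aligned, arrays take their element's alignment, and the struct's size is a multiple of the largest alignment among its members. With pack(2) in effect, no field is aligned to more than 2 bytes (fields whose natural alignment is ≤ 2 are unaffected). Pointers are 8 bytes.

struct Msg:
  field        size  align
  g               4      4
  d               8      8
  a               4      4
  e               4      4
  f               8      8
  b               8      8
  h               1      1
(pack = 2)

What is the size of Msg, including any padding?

0..4  g  (4B, 2-aligned)
4..12  d  (8B, 2-aligned)
12..16  a  (4B, 2-aligned)
16..20  e  (4B, 2-aligned)
20..28  f  (8B, 2-aligned)
28..36  b  (8B, 2-aligned)
36..37  h  (1B, 1-aligned)
37..38  -- tail padding (1B)
sizeof = 38, alignof = 2

38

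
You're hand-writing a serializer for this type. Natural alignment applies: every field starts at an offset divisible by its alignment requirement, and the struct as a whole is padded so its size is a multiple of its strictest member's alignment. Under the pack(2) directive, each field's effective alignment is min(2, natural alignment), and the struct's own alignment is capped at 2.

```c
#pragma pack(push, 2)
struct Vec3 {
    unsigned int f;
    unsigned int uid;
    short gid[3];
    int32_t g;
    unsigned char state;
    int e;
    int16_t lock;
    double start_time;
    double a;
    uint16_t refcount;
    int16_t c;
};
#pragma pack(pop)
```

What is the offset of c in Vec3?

0..4  f  (4B, 2-aligned)
4..8  uid  (4B, 2-aligned)
8..14  gid  (6B, 2-aligned)
14..18  g  (4B, 2-aligned)
18..19  state  (1B, 1-aligned)
19..20  -- padding (1B)
20..24  e  (4B, 2-aligned)
24..26  lock  (2B, 2-aligned)
26..34  start_time  (8B, 2-aligned)
34..42  a  (8B, 2-aligned)
42..44  refcount  (2B, 2-aligned)
44..46  c  (2B, 2-aligned)

44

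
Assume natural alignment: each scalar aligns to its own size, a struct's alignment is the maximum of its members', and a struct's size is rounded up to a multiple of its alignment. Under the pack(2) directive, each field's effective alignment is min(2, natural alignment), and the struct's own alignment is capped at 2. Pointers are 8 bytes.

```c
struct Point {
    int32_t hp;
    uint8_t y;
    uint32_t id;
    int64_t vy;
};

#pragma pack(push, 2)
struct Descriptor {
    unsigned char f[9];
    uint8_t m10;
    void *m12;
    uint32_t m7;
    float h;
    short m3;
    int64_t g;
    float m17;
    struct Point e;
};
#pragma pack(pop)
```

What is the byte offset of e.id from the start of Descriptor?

48

Point: @0: hp [4B, align 4] → 4; @4: y [1B, align 1] → 5; +3 pad (align 4); @8: id [4B, align 4] → 12; +4 pad (align 8); @16: vy [8B, align 8] → 24; size 24, align 8
@0: f [9B, align 1] → 9
@9: m10 [1B, align 1] → 10
@10: m12 [8B, align 2] → 18
@18: m7 [4B, align 2] → 22
@22: h [4B, align 2] → 26
@26: m3 [2B, align 2] → 28
@28: g [8B, align 2] → 36
@36: m17 [4B, align 2] → 40
@40: e [24B, align 2] → 64
within Point: id at 8
40 + 8 = 48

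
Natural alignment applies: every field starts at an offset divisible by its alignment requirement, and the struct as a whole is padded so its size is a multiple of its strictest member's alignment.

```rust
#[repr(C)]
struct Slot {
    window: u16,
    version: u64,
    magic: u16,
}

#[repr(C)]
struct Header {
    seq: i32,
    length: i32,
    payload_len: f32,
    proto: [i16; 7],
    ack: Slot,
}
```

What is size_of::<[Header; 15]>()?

Slot: window at 0 (size 2, align 2) → ends 2; pad 6 to align 8 for version; version at 8 (size 8, align 8) → ends 16; magic at 16 (size 2, align 2) → ends 18; tail pad 6 to reach multiple of 8; total 24 bytes, alignment 8
seq at 0 (size 4, align 4) → ends 4
length at 4 (size 4, align 4) → ends 8
payload_len at 8 (size 4, align 4) → ends 12
proto at 12 (size 14, align 2) → ends 26
pad 6 to align 8 for ack
ack at 32 (size 24, align 8) → ends 56
total 56 bytes, alignment 8
array of 15: 15 × 56 = 840

840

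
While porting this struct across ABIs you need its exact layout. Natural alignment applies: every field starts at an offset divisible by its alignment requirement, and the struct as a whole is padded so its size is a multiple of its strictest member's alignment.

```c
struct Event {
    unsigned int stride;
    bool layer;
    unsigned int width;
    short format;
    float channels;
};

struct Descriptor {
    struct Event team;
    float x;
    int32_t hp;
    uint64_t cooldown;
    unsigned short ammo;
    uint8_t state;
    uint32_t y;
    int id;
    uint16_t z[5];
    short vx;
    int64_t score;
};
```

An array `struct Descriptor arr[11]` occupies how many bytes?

792

Event: stride at 0 (size 4, align 4) → ends 4; layer at 4 (size 1, align 1) → ends 5; pad 3 to align 4 for width; width at 8 (size 4, align 4) → ends 12; format at 12 (size 2, align 2) → ends 14; pad 2 to align 4 for channels; channels at 16 (size 4, align 4) → ends 20; total 20 bytes, alignment 4
team at 0 (size 20, align 4) → ends 20
x at 20 (size 4, align 4) → ends 24
hp at 24 (size 4, align 4) → ends 28
pad 4 to align 8 for cooldown
cooldown at 32 (size 8, align 8) → ends 40
ammo at 40 (size 2, align 2) → ends 42
state at 42 (size 1, align 1) → ends 43
pad 1 to align 4 for y
y at 44 (size 4, align 4) → ends 48
id at 48 (size 4, align 4) → ends 52
z at 52 (size 10, align 2) → ends 62
vx at 62 (size 2, align 2) → ends 64
score at 64 (size 8, align 8) → ends 72
total 72 bytes, alignment 8
array of 11: 11 × 72 = 792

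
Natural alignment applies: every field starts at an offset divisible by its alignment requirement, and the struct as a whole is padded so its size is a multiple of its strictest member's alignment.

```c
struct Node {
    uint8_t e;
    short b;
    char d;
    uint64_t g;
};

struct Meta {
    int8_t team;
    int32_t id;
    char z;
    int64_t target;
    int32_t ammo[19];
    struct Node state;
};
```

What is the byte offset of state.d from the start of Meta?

108

Node: e at 0 (size 1, align 1) → ends 1; pad 1 to align 2 for b; b at 2 (size 2, align 2) → ends 4; d at 4 (size 1, align 1) → ends 5; pad 3 to align 8 for g; g at 8 (size 8, align 8) → ends 16; total 16 bytes, alignment 8
team at 0 (size 1, align 1) → ends 1
pad 3 to align 4 for id
id at 4 (size 4, align 4) → ends 8
z at 8 (size 1, align 1) → ends 9
pad 7 to align 8 for target
target at 16 (size 8, align 8) → ends 24
ammo at 24 (size 76, align 4) → ends 100
pad 4 to align 8 for state
state at 104 (size 16, align 8) → ends 120
within Node: d at 4
104 + 4 = 108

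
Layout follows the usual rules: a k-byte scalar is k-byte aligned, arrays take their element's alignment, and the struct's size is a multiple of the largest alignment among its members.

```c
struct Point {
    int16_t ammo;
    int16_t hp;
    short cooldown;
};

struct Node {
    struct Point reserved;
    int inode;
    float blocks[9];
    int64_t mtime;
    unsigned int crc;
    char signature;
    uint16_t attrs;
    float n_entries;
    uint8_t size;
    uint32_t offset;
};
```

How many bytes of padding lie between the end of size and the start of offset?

3

Point: ammo at 0 (size 2, align 2) → ends 2; hp at 2 (size 2, align 2) → ends 4; cooldown at 4 (size 2, align 2) → ends 6; total 6 bytes, alignment 2
reserved at 0 (size 6, align 2) → ends 6
pad 2 to align 4 for inode
inode at 8 (size 4, align 4) → ends 12
blocks at 12 (size 36, align 4) → ends 48
mtime at 48 (size 8, align 8) → ends 56
crc at 56 (size 4, align 4) → ends 60
signature at 60 (size 1, align 1) → ends 61
pad 1 to align 2 for attrs
attrs at 62 (size 2, align 2) → ends 64
n_entries at 64 (size 4, align 4) → ends 68
size at 68 (size 1, align 1) → ends 69
pad 3 to align 4 for offset
offset at 72 (size 4, align 4) → ends 76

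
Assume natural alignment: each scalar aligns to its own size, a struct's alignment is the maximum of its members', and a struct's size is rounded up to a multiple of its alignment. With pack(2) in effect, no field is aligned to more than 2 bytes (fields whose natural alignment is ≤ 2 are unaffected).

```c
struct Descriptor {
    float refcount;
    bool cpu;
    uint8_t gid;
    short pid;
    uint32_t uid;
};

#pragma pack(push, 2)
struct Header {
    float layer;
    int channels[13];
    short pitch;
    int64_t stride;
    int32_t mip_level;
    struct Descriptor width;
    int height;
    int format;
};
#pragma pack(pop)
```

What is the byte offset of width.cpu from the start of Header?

Descriptor: 0..4  refcount  (4B, 4-aligned); 4..5  cpu  (1B, 1-aligned); 5..6  gid  (1B, 1-aligned); 6..8  pid  (2B, 2-aligned); 8..12  uid  (4B, 4-aligned); sizeof = 12, alignof = 4
0..4  layer  (4B, 2-aligned)
4..56  channels  (52B, 2-aligned)
56..58  pitch  (2B, 2-aligned)
58..66  stride  (8B, 2-aligned)
66..70  mip_level  (4B, 2-aligned)
70..82  width  (12B, 2-aligned)
within Descriptor: cpu at 4
70 + 4 = 74

74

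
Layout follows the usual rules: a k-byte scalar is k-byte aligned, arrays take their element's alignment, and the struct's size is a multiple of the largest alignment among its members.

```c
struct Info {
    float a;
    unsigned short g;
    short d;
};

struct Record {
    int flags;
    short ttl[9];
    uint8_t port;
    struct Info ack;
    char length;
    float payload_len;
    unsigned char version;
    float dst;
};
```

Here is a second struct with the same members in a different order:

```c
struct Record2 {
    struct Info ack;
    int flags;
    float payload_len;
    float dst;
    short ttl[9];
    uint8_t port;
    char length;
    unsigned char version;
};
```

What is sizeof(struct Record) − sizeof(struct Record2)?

4

Info: @0: a [4B, align 4] → 4; @4: g [2B, align 2] → 6; @6: d [2B, align 2] → 8; size 8, align 4
@0: flags [4B, align 4] → 4
@4: ttl [18B, align 2] → 22
@22: port [1B, align 1] → 23
+1 pad (align 4)
@24: ack [8B, align 4] → 32
@32: length [1B, align 1] → 33
+3 pad (align 4)
@36: payload_len [4B, align 4] → 40
@40: version [1B, align 1] → 41
+3 pad (align 4)
@44: dst [4B, align 4] → 48
size 48, align 4
— Record2 —
@0: ack [8B, align 4] → 8
@8: flags [4B, align 4] → 12
@12: payload_len [4B, align 4] → 16
@16: dst [4B, align 4] → 20
@20: ttl [18B, align 2] → 38
@38: port [1B, align 1] → 39
@39: length [1B, align 1] → 40
@40: version [1B, align 1] → 41
+3 tail pad (align 4)
size 44, align 4
48 − 44 = 4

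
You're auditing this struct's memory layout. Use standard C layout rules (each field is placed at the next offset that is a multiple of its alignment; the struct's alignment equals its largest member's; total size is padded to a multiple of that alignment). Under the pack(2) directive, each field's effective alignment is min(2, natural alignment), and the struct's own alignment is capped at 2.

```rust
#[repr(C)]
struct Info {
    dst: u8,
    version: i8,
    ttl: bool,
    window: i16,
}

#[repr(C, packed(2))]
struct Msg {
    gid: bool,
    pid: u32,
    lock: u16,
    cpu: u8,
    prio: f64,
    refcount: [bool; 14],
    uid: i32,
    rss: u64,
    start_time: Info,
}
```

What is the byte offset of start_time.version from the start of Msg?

45

Info: @0: dst [1B, align 1] → 1; @1: version [1B, align 1] → 2; @2: ttl [1B, align 1] → 3; +1 pad (align 2); @4: window [2B, align 2] → 6; size 6, align 2
@0: gid [1B, align 1] → 1
+1 pad (align 2)
@2: pid [4B, align 2] → 6
@6: lock [2B, align 2] → 8
@8: cpu [1B, align 1] → 9
+1 pad (align 2)
@10: prio [8B, align 2] → 18
@18: refcount [14B, align 1] → 32
@32: uid [4B, align 2] → 36
@36: rss [8B, align 2] → 44
@44: start_time [6B, align 2] → 50
within Info: version at 1
44 + 1 = 45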